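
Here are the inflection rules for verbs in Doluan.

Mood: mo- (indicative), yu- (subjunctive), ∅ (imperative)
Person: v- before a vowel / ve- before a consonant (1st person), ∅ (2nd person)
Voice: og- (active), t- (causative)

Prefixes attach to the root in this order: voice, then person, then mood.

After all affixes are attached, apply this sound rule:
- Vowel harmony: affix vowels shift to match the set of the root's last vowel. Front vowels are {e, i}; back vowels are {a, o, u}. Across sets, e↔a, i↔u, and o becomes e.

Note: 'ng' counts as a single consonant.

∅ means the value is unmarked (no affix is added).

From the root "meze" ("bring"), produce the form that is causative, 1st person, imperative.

Attach voice causative t- → tmeze.
Attach person 1st person ve- (before consonant 't') → vetmeze.
mood = imperative: zero marking, form stays vetmeze.
Vowel harmony: no change.

vetmeze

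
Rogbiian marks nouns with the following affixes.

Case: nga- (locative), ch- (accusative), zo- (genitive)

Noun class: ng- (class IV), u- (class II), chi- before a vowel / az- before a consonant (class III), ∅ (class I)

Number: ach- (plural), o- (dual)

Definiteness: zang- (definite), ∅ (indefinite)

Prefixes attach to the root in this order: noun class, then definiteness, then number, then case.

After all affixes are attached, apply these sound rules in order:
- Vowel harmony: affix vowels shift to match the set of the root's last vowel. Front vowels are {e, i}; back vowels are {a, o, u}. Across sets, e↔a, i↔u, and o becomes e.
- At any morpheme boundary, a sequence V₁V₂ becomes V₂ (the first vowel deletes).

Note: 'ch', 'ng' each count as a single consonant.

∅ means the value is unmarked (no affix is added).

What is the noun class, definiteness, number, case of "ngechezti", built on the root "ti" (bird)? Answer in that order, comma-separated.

class III, indefinite, plural, locative

Segment: nga-ach-az-ti.
noun class: chi/az- → class III.
definiteness: ∅ → indefinite.
number: ach- → plural.
case: nga- → locative.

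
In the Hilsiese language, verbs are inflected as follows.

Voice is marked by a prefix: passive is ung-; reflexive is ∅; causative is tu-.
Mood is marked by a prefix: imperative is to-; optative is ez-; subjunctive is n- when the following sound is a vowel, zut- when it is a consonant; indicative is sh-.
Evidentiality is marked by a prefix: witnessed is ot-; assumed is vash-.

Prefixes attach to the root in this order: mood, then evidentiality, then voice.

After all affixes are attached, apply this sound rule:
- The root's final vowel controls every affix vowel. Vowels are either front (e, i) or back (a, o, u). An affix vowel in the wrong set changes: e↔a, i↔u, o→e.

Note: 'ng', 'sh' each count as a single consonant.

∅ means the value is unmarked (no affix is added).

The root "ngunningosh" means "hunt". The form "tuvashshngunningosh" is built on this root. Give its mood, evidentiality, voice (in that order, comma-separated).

Segment: tu-vash-sh-ngunningosh.
mood: sh- → indicative.
evidentiality: vash- → assumed.
voice: tu- → causative.

indicative, assumed, causative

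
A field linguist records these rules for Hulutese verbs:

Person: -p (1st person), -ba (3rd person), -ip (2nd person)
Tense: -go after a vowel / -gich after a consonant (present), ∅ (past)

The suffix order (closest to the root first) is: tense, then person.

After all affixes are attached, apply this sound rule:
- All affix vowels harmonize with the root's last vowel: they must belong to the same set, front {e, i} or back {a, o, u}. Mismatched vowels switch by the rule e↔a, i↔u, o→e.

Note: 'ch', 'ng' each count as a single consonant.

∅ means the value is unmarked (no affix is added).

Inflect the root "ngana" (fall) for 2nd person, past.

nganaup

tense = past: zero marking, form stays ngana.
Attach person 2nd person -ip → nganaip.
Apply vowel harmony: nganaip → nganaup.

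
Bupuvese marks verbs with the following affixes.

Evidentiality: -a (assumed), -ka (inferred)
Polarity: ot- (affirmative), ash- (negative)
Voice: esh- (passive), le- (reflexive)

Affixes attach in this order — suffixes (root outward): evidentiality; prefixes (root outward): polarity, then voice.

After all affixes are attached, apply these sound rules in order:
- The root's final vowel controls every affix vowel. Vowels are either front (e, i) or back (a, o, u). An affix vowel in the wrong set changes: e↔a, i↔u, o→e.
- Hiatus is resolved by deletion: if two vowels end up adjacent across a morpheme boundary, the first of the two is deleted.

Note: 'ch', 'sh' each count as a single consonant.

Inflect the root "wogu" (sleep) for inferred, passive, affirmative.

ashotwoguka

Attach polarity affirmative ot- → otwogu.
Attach evidentiality inferred -ka → otwoguka.
Attach voice passive esh- → eshotwoguka.
Apply vowel harmony: eshotwoguka → ashotwoguka.
Vowel deletion: no change.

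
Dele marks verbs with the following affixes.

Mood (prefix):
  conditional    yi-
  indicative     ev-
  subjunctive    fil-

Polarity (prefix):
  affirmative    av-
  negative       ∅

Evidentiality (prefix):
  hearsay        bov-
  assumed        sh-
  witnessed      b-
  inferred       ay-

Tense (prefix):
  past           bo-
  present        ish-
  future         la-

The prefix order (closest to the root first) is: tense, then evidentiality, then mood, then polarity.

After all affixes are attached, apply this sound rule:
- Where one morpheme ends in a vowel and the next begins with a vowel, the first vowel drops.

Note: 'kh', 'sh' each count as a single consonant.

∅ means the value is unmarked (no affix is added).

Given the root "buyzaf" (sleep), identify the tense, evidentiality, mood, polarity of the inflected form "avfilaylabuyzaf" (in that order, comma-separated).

future, inferred, subjunctive, affirmative

Segment: av-fil-ay-la-buyzaf.
tense: la- → future.
evidentiality: ay- → inferred.
mood: fil- → subjunctive.
polarity: av- → affirmative.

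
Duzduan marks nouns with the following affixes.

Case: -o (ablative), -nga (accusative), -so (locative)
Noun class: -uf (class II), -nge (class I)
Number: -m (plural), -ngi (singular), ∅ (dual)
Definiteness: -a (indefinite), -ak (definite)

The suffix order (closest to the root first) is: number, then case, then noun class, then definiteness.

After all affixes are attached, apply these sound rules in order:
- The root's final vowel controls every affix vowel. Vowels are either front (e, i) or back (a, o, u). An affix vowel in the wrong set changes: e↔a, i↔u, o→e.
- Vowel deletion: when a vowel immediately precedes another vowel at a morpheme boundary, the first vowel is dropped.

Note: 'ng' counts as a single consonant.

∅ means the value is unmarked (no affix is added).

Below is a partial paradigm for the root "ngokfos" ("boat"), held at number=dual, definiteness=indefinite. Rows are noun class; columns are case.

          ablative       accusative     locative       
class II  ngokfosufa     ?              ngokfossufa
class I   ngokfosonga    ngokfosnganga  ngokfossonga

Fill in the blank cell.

number = dual: zero marking, form stays ngokfos.
Attach case accusative -nga → ngokfosnga.
Attach noun class class II -uf → ngokfosngauf.
Attach definiteness indefinite -a → ngokfosngaufa.
Vowel harmony: no change.
Apply vowel deletion: ngokfosngaufa → ngokfosngufa.

ngokfosngufa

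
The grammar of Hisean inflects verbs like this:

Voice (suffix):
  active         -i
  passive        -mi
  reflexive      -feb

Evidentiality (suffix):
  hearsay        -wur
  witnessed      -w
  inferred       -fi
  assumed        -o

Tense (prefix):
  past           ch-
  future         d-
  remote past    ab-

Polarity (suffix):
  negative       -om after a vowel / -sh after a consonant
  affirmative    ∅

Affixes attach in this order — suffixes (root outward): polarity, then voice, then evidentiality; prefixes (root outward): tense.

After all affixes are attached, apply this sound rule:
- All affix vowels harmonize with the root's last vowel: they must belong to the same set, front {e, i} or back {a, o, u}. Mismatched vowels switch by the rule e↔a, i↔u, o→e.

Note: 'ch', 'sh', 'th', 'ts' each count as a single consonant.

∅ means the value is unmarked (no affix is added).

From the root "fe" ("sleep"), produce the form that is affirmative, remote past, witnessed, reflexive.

ebfefebw

polarity = affirmative: zero marking, form stays fe.
Attach voice reflexive -feb → fefeb.
Attach evidentiality witnessed -w → fefebw.
Attach tense remote past ab- → abfefebw.
Apply vowel harmony: abfefebw → ebfefebw.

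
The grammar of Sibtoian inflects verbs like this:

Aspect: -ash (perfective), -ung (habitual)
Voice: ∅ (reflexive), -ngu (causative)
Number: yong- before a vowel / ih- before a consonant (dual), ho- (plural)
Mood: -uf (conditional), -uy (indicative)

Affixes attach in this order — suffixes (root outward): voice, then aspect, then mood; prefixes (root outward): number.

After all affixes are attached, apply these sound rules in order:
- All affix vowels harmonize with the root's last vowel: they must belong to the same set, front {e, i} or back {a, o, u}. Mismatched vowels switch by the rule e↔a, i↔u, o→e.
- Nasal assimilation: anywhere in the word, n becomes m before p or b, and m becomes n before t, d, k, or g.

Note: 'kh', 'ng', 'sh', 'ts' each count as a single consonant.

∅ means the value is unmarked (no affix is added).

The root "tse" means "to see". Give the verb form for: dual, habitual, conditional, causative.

Attach voice causative -ngu → tsengu.
Attach number dual ih- (before consonant 'ts') → ihtsengu.
Attach aspect habitual -ung → ihtsenguung.
Attach mood conditional -uf → ihtsenguunguf.
Apply vowel harmony: ihtsenguunguf → ihtsengiingif.
Nasal assimilation: no change.

ihtsengiingif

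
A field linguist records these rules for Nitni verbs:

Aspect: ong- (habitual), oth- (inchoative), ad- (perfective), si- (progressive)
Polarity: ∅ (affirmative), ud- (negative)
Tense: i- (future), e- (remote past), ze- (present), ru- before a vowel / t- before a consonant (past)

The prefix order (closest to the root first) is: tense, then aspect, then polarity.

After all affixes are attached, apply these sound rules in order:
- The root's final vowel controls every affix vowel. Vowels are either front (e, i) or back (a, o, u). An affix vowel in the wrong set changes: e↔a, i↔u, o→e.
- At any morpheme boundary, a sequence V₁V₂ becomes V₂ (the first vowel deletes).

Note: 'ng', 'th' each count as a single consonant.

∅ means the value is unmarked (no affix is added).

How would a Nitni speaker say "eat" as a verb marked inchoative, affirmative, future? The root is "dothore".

Attach tense future i- → idothore.
Attach aspect inchoative oth- → othidothore.
polarity = affirmative: zero marking, form stays othidothore.
Apply vowel harmony: othidothore → ethidothore.
Vowel deletion: no change.

ethidothore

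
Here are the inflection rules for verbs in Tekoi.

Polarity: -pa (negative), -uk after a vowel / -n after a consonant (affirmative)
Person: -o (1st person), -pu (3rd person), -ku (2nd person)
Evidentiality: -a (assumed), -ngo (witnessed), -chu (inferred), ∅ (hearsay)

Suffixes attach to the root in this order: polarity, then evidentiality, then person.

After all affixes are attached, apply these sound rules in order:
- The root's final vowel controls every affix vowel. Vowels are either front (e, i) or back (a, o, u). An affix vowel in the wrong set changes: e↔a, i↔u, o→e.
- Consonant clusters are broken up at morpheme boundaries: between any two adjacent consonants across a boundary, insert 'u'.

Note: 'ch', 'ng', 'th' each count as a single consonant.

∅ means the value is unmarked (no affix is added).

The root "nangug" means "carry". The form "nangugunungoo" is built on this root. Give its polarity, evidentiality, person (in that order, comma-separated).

Segment: nangug-n-ngo-o.
polarity: -uk/n → affirmative.
evidentiality: -ngo → witnessed.
person: -o → 1st person.

affirmative, witnessed, 1st person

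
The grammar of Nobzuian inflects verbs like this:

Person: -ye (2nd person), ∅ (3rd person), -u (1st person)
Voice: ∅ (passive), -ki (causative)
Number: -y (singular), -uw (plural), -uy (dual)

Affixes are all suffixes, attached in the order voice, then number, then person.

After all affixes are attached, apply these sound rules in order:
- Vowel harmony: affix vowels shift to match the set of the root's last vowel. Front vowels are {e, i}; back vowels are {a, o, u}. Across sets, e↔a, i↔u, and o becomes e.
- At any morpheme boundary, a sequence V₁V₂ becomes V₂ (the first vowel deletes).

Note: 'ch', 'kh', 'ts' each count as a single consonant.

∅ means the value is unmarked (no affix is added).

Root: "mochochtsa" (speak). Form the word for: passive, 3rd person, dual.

voice = passive: zero marking, form stays mochochtsa.
Attach number dual -uy → mochochtsauy.
person = 3rd person: zero marking, form stays mochochtsauy.
Vowel harmony: no change.
Apply vowel deletion: mochochtsauy → mochochtsuy.

mochochtsuy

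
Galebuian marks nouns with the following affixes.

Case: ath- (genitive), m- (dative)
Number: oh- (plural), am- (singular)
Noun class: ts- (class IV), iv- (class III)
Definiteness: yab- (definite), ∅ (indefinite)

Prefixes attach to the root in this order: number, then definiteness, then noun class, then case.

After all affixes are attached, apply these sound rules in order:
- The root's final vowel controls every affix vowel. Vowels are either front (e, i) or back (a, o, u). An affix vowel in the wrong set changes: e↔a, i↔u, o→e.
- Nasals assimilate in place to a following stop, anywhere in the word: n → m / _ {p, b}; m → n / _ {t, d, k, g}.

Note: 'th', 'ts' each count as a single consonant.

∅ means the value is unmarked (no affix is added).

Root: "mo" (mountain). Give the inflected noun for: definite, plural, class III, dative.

muvyabohmo

Attach number plural oh- → ohmo.
Attach definiteness definite yab- → yabohmo.
Attach noun class class III iv- → ivyabohmo.
Attach case dative m- → mivyabohmo.
Apply vowel harmony: mivyabohmo → muvyabohmo.
Nasal assimilation: no change.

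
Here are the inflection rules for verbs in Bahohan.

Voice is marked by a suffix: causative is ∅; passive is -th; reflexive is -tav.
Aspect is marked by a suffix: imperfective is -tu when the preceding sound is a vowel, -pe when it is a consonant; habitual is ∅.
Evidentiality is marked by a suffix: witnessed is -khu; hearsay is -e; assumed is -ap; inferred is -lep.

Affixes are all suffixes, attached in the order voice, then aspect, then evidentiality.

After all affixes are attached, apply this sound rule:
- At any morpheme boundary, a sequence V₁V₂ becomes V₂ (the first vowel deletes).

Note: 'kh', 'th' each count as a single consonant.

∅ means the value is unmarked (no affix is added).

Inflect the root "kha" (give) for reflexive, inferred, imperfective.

Attach voice reflexive -tav → khatav.
Attach aspect imperfective -pe (after consonant 'v') → khatavpe.
Attach evidentiality inferred -lep → khatavpelep.
Vowel deletion: no change.

khatavpelep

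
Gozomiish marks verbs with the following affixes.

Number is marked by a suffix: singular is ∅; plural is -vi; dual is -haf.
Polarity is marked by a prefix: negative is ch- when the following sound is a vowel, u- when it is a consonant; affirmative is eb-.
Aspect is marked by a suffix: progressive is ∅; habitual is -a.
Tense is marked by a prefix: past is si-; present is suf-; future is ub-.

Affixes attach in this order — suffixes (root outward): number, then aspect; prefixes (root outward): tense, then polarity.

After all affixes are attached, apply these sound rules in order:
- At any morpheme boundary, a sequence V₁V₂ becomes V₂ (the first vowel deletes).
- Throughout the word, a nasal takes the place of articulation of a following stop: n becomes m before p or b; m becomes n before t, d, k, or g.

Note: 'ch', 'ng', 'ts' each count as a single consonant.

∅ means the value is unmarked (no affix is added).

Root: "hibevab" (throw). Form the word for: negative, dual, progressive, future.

Attach number dual -haf → hibevabhaf.
Attach tense future ub- → ubhibevabhaf.
aspect = progressive: zero marking, form stays ubhibevabhaf.
Attach polarity negative ch- (before vowel 'u') → chubhibevabhaf.
Vowel deletion: no change.
Nasal assimilation: no change.

chubhibevabhaf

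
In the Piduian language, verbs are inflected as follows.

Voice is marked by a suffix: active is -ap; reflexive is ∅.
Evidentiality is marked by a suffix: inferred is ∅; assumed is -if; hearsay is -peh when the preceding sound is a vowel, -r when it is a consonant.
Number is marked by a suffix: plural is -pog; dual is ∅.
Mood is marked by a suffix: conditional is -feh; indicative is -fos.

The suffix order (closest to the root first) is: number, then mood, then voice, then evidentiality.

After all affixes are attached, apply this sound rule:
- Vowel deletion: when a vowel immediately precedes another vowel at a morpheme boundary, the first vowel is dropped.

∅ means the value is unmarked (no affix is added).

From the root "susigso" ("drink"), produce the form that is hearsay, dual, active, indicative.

number = dual: zero marking, form stays susigso.
Attach mood indicative -fos → susigsofos.
Attach voice active -ap → susigsofosap.
Attach evidentiality hearsay -r (after consonant 'p') → susigsofosapr.
Vowel deletion: no change.

susigsofosapr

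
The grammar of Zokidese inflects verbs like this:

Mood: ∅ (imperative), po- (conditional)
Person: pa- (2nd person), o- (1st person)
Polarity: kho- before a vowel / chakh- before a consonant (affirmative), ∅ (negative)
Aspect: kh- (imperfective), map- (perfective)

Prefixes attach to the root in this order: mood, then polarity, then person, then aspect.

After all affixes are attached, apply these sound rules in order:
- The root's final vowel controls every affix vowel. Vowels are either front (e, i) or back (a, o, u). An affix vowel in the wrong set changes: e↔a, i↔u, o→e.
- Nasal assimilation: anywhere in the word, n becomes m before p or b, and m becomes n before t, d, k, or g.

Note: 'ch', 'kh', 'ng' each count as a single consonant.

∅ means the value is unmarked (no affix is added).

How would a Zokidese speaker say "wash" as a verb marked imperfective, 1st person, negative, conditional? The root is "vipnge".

Attach mood conditional po- → povipnge.
polarity = negative: zero marking, form stays povipnge.
Attach person 1st person o- → opovipnge.
Attach aspect imperfective kh- → khopovipnge.
Apply vowel harmony: khopovipnge → khepevipnge.
Nasal assimilation: no change.

khepevipnge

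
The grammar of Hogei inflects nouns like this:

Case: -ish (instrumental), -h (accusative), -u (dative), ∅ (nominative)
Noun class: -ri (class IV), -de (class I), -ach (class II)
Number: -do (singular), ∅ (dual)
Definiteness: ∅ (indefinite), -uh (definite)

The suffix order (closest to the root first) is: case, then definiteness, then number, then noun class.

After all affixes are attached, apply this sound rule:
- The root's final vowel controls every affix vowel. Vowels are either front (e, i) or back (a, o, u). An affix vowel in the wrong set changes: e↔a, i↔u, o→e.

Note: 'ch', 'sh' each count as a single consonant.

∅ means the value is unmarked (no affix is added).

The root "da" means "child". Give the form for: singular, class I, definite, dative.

dauuhdoda

Attach case dative -u → dau.
Attach definiteness definite -uh → dauuh.
Attach number singular -do → dauuhdo.
Attach noun class class I -de → dauuhdode.
Apply vowel harmony: dauuhdode → dauuhdoda.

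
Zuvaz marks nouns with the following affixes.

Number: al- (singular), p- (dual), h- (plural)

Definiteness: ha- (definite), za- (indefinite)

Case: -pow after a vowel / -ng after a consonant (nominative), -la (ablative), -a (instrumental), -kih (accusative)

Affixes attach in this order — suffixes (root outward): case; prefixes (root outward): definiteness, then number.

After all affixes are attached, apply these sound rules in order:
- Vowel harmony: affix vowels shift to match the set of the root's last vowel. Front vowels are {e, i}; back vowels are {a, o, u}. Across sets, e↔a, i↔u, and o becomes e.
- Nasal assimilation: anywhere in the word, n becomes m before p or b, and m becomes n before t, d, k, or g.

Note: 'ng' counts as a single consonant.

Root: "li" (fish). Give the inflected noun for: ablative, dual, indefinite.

Attach definiteness indefinite za- → zali.
Attach case ablative -la → zalila.
Attach number dual p- → pzalila.
Apply vowel harmony: pzalila → pzelile.
Nasal assimilation: no change.

pzelile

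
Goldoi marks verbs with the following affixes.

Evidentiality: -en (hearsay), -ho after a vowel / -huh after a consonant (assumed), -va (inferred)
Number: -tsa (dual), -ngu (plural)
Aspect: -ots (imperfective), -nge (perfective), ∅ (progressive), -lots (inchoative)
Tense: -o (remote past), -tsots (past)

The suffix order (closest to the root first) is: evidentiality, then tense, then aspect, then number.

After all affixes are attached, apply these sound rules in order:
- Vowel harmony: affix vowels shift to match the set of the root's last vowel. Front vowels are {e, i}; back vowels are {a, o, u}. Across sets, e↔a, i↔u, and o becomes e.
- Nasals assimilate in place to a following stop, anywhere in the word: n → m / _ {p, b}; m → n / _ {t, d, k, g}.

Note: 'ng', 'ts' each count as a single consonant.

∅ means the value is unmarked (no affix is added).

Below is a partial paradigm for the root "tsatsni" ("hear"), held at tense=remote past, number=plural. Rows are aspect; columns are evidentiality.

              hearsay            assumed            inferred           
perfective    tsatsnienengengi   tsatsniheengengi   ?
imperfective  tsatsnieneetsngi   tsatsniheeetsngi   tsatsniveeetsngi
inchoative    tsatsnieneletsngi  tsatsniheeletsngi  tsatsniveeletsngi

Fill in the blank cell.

tsatsniveengengi

Attach evidentiality inferred -va → tsatsniva.
Attach tense remote past -o → tsatsnivao.
Attach aspect perfective -nge → tsatsnivaonge.
Attach number plural -ngu → tsatsnivaongengu.
Apply vowel harmony: tsatsnivaongengu → tsatsniveengengi.
Nasal assimilation: no change.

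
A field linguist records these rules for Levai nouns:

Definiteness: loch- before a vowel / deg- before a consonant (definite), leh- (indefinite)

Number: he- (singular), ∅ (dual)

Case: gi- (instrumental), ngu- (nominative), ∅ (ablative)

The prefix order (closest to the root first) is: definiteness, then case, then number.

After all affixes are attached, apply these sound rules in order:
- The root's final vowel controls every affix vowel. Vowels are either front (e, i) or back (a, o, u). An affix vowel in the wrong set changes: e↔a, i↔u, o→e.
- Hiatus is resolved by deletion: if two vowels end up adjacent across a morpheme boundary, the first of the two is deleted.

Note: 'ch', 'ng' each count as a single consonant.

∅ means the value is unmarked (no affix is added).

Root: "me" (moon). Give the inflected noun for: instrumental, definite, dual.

Attach definiteness definite deg- (before consonant 'm') → degme.
Attach case instrumental gi- → gidegme.
number = dual: zero marking, form stays gidegme.
Vowel harmony: no change.
Vowel deletion: no change.

gidegme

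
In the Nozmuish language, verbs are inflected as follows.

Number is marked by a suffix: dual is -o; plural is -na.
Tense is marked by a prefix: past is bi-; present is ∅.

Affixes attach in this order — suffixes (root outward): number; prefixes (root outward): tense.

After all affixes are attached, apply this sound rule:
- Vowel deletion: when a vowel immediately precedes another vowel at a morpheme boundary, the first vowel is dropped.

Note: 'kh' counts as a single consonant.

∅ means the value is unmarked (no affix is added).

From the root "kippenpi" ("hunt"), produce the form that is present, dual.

tense = present: zero marking, form stays kippenpi.
Attach number dual -o → kippenpio.
Apply vowel deletion: kippenpio → kippenpo.

kippenpo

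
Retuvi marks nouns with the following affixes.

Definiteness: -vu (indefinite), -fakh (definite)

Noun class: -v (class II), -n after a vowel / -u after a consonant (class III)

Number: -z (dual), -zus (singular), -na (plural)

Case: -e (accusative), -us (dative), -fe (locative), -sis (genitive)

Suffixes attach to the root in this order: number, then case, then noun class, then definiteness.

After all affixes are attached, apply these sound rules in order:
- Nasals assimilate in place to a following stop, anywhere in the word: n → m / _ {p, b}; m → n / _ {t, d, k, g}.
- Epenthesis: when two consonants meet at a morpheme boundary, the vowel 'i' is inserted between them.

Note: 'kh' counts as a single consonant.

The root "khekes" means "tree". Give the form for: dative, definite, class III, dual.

khekesizusufakh

Attach number dual -z → khekesz.
Attach case dative -us → khekeszus.
Attach noun class class III -u (after consonant 's') → khekeszusu.
Attach definiteness definite -fakh → khekeszusufakh.
Nasal assimilation: no change.
Apply epenthesis: khekeszusufakh → khekesizusufakh.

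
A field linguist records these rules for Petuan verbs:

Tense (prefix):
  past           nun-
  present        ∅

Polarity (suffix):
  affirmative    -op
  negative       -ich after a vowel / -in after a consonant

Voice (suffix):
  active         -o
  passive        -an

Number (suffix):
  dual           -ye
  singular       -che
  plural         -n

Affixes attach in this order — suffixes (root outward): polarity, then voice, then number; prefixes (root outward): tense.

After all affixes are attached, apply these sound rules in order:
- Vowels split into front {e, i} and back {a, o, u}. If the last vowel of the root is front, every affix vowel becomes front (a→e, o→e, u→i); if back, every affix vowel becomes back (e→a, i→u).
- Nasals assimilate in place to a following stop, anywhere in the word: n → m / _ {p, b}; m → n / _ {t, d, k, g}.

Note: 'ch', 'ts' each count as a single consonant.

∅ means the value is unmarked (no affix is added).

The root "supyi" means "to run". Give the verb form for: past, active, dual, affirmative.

ninsupyiepeye

Attach polarity affirmative -op → supyiop.
Attach voice active -o → supyiopo.
Attach number dual -ye → supyiopoye.
Attach tense past nun- → nunsupyiopoye.
Apply vowel harmony: nunsupyiopoye → ninsupyiepeye.
Nasal assimilation: no change.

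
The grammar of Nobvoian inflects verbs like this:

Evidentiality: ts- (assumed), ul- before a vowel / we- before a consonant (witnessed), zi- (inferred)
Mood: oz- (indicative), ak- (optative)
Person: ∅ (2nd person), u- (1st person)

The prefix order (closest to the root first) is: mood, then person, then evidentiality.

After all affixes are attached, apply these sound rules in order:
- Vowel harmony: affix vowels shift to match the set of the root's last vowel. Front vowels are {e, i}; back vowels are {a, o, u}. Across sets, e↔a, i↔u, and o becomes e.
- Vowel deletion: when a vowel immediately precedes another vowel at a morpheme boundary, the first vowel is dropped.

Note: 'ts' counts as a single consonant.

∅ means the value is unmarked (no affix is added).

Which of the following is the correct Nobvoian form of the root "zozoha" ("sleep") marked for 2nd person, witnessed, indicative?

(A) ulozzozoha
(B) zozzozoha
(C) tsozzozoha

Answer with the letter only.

Attach mood indicative oz- → ozzozoha.
person = 2nd person: zero marking, form stays ozzozoha.
Attach evidentiality witnessed ul- (before vowel 'o') → ulozzozoha.
Vowel harmony: no change.
Vowel deletion: no change.
So the correct form is ulozzozoha, option (A).
(B) zozzozoha is wrong: it uses inferred instead of witnessed for evidentiality.
(C) tsozzozoha is wrong: it uses assumed instead of witnessed for evidentiality.

A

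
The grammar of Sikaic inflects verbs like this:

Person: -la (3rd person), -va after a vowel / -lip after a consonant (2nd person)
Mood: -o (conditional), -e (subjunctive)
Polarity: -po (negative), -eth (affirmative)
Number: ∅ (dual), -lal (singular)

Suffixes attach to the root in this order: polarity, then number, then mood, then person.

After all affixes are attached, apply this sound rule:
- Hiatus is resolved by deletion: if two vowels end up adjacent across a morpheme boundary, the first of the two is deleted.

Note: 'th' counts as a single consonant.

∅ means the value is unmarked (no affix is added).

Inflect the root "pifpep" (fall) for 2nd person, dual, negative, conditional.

pifpeppova

Attach polarity negative -po → pifpeppo.
number = dual: zero marking, form stays pifpeppo.
Attach mood conditional -o → pifpeppoo.
Attach person 2nd person -va (after vowel 'o') → pifpeppoova.
Apply vowel deletion: pifpeppoova → pifpeppova.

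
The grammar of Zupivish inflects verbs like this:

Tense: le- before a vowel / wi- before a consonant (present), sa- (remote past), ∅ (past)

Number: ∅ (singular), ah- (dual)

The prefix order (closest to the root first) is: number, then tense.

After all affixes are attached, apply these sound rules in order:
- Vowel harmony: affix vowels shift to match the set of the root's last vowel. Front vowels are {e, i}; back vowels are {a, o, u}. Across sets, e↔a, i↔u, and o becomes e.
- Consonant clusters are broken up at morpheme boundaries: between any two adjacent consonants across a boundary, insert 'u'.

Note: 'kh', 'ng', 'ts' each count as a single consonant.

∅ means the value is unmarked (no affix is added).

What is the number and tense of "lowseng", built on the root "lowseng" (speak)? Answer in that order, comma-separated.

Segment: lowseng.
number: ∅ → singular.
tense: ∅ → past.

singular, past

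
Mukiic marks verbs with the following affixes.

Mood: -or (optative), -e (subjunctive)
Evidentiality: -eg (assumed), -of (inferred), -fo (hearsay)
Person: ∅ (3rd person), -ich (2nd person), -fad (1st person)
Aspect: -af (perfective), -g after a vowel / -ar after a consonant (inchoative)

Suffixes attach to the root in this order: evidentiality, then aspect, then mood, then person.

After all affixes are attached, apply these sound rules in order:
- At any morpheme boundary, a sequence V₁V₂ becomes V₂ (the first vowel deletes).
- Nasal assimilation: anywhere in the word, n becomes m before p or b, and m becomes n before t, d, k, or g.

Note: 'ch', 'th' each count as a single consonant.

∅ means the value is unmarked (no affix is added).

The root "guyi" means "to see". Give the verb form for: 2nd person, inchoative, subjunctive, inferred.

Attach evidentiality inferred -of → guyiof.
Attach aspect inchoative -ar (after consonant 'f') → guyiofar.
Attach mood subjunctive -e → guyiofare.
Attach person 2nd person -ich → guyiofareich.
Apply vowel deletion: guyiofareich → guyofarich.
Nasal assimilation: no change.

guyofarich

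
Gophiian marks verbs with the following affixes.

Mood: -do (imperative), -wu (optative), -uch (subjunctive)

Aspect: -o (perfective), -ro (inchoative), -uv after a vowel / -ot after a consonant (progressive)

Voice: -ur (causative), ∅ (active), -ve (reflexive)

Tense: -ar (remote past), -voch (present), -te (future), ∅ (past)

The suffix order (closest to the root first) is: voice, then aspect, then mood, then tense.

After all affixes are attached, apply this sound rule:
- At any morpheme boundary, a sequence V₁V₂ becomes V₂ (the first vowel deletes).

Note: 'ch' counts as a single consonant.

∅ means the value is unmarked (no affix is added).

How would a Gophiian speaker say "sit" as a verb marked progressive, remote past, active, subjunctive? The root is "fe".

voice = active: zero marking, form stays fe.
Attach aspect progressive -uv (after vowel 'e') → feuv.
Attach mood subjunctive -uch → feuvuch.
Attach tense remote past -ar → feuvuchar.
Apply vowel deletion: feuvuchar → fuvuchar.

fuvuchar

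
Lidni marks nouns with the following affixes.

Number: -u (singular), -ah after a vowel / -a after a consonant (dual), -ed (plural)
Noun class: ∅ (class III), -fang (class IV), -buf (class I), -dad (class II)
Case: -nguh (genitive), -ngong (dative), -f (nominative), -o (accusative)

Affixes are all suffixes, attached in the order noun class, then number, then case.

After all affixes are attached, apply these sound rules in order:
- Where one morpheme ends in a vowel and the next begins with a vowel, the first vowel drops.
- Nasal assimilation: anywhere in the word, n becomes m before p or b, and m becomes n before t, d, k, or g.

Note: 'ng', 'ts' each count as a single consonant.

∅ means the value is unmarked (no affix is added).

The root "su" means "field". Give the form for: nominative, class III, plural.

noun class = class III: zero marking, form stays su.
Attach number plural -ed → sued.
Attach case nominative -f → suedf.
Apply vowel deletion: suedf → sedf.
Nasal assimilation: no change.

sedf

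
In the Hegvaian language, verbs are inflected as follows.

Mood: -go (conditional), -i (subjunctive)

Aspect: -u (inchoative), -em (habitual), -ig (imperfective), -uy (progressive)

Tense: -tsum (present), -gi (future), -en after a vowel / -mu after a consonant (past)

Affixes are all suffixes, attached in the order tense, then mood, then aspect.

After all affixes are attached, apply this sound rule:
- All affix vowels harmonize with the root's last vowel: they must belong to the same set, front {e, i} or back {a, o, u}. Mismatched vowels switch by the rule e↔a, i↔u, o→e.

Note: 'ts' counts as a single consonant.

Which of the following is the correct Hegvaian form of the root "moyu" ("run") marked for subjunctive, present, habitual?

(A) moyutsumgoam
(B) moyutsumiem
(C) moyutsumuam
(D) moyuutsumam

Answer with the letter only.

Attach tense present -tsum → moyutsum.
Attach mood subjunctive -i → moyutsumi.
Attach aspect habitual -em → moyutsumiem.
Apply vowel harmony: moyutsumiem → moyutsumuam.
So the correct form is moyutsumuam, option (C).
(A) moyutsumgoam is wrong: it uses conditional instead of subjunctive for mood.
(D) moyuutsumam is wrong: it has the affixes in the wrong order.
(B) moyutsumiem is wrong: it fails to apply the sound rule(s).

C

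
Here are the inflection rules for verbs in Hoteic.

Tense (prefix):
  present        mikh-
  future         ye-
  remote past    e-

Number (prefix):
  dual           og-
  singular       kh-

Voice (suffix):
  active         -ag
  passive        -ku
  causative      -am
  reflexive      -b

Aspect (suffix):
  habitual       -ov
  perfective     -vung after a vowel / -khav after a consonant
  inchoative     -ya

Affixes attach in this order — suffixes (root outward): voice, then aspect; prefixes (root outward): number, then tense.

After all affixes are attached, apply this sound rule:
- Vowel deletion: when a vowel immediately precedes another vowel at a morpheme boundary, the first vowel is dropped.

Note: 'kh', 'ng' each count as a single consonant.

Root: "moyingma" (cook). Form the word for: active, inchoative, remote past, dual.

ogmoyingmagya

Attach number dual og- → ogmoyingma.
Attach voice active -ag → ogmoyingmaag.
Attach aspect inchoative -ya → ogmoyingmaagya.
Attach tense remote past e- → eogmoyingmaagya.
Apply vowel deletion: eogmoyingmaagya → ogmoyingmagya.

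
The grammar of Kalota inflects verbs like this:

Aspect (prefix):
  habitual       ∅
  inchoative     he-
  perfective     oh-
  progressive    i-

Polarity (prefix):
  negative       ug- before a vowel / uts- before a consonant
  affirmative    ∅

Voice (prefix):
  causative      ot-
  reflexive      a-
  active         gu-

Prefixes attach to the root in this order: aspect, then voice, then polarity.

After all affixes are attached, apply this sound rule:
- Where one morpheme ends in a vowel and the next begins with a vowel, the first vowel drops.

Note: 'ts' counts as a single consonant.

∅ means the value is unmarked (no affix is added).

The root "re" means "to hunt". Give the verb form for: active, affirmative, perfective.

Attach aspect perfective oh- → ohre.
Attach voice active gu- → guohre.
polarity = affirmative: zero marking, form stays guohre.
Apply vowel deletion: guohre → gohre.

gohre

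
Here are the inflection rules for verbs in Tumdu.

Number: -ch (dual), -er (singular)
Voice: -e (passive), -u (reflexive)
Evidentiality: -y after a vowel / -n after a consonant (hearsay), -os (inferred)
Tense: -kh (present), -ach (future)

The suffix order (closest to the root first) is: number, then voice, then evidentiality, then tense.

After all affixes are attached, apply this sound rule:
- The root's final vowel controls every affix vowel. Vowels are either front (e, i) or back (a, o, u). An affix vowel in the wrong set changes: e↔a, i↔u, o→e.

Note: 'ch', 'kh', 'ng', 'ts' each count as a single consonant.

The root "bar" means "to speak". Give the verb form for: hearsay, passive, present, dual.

barchaykh

Attach number dual -ch → barch.
Attach voice passive -e → barche.
Attach evidentiality hearsay -y (after vowel 'e') → barchey.
Attach tense present -kh → barcheykh.
Apply vowel harmony: barcheykh → barchaykh.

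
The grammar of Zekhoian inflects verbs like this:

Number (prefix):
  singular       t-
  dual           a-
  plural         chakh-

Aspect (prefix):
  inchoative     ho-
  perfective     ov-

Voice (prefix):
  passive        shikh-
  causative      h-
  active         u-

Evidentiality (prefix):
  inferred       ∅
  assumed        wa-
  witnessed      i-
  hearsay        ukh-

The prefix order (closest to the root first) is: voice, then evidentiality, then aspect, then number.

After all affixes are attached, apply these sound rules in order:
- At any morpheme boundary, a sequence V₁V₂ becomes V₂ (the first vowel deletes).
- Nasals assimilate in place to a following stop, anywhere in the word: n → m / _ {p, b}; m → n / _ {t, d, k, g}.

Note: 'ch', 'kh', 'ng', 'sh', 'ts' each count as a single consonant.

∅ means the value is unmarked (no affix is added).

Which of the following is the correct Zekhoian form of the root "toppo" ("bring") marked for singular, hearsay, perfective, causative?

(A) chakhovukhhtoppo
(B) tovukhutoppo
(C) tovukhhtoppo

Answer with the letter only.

Attach voice causative h- → htoppo.
Attach evidentiality hearsay ukh- → ukhhtoppo.
Attach aspect perfective ov- → ovukhhtoppo.
Attach number singular t- → tovukhhtoppo.
Vowel deletion: no change.
Nasal assimilation: no change.
So the correct form is tovukhhtoppo, option (C).
(B) tovukhutoppo is wrong: it uses active instead of causative for voice.
(A) chakhovukhhtoppo is wrong: it uses plural instead of singular for number.

C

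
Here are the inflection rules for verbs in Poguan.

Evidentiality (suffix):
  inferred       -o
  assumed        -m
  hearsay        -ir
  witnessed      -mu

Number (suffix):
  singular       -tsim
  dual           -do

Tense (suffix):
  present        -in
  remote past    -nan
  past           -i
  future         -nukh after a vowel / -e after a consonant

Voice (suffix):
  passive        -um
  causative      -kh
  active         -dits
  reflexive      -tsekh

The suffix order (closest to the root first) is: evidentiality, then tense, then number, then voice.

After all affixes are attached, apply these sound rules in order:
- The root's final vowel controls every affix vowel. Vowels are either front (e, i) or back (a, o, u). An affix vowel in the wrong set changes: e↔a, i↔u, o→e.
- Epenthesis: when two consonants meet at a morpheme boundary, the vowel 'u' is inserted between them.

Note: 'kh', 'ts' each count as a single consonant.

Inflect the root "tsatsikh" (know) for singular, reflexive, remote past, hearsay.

tsatsikhirunenutsimutsekh

Attach evidentiality hearsay -ir → tsatsikhir.
Attach tense remote past -nan → tsatsikhirnan.
Attach number singular -tsim → tsatsikhirnantsim.
Attach voice reflexive -tsekh → tsatsikhirnantsimtsekh.
Apply vowel harmony: tsatsikhirnantsimtsekh → tsatsikhirnentsimtsekh.
Apply epenthesis: tsatsikhirnentsimtsekh → tsatsikhirunenutsimutsekh.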